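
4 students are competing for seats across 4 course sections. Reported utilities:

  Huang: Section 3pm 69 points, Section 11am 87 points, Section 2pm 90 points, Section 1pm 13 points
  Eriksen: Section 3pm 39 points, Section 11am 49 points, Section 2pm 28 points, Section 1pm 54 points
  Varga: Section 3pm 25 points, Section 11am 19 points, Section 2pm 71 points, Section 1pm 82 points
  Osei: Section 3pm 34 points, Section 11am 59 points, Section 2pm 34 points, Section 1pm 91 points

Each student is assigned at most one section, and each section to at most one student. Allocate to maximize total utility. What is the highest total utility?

Optimal: Huang→Section 11am (87 points), Eriksen→Section 3pm (39 points), Varga→Section 2pm (71 points), Osei→Section 1pm (91 points) — total 87+39+71+91 = 288 points.
Column-greedy (each section in turn goes to its best remaining student) gives 253 points, worse by 35.
Next-best assignment: Huang→Section 3pm, Eriksen→Section 11am, Varga→Section 2pm, Osei→Section 1pm = 280 points.

Max total: 288 points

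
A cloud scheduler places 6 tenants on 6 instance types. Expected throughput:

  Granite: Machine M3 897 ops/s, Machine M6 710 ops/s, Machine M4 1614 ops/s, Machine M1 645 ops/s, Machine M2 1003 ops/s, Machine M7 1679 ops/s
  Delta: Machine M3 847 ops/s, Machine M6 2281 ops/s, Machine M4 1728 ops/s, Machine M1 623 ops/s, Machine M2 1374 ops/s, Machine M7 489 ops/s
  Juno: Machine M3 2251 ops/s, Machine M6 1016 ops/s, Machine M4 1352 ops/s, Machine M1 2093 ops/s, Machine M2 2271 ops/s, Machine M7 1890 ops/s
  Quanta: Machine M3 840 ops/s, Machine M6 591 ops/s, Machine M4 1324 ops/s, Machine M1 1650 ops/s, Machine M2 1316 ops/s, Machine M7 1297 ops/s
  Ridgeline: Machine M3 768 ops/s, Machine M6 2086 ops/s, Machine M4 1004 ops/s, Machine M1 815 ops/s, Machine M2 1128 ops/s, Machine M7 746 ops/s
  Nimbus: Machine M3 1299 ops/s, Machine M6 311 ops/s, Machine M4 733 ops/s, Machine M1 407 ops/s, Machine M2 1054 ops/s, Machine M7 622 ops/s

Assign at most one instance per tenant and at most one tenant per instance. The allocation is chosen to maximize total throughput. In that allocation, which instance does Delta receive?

Delta receives Machine M4.

Optimal: Granite→Machine M7 (1679 ops/s), Delta→Machine M4 (1728 ops/s), Juno→Machine M2 (2271 ops/s), Quanta→Machine M1 (1650 ops/s), Ridgeline→Machine M6 (2086 ops/s), Nimbus→Machine M3 (1299 ops/s) — total 1679+1728+2271+1650+2086+1299 = 10713 ops/s.
Max-entry greedy (repeatedly take the single best remaining cell) gives 10184 ops/s, worse by 529.
Delta's own top instance is Machine M6 (2281 ops/s), but forcing Delta→Machine M6 and reassigning the rest optimally gives only 10184 ops/s — worse by 529.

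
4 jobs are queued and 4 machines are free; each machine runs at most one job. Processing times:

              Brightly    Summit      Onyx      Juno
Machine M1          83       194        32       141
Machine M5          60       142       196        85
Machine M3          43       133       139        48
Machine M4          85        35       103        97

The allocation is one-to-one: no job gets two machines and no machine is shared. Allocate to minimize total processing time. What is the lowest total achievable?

This is a one-to-one assignment (minimum-cost bipartite matching).
Optimal: Brightly→Machine M5 (60 min), Summit→Machine M4 (35 min), Onyx→Machine M1 (32 min), Juno→Machine M3 (48 min) — total 60+35+32+48 = 175 min.
Min-entry greedy (repeatedly take the single cheapest remaining cell) gives 195 min, worse by 20.
Next-best assignment: Brightly→Machine M3, Summit→Machine M4, Onyx→Machine M1, Juno→Machine M5 = 195 min.

Minimum total: 175 min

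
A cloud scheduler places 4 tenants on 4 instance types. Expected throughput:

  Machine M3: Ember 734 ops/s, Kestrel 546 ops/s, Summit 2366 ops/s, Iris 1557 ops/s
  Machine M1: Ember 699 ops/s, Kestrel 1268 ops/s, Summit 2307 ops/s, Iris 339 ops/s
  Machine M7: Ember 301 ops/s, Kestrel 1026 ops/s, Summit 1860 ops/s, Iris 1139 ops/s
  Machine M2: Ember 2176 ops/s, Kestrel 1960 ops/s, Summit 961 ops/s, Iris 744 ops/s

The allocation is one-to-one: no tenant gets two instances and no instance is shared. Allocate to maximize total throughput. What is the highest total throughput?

Maximum total: 7066 ops/s

Optimal: Ember→Machine M2 (2176 ops/s), Kestrel→Machine M7 (1026 ops/s), Summit→Machine M1 (2307 ops/s), Iris→Machine M3 (1557 ops/s) — total 2176+1026+2307+1557 = 7066 ops/s.
Column-greedy (each instance in turn goes to its best remaining tenant) gives 6949 ops/s, worse by 117.
Swapping Kestrel↔Summit (Kestrel→Machine M1 1268 ops/s, Summit→Machine M7 1860 ops/s) loses 205.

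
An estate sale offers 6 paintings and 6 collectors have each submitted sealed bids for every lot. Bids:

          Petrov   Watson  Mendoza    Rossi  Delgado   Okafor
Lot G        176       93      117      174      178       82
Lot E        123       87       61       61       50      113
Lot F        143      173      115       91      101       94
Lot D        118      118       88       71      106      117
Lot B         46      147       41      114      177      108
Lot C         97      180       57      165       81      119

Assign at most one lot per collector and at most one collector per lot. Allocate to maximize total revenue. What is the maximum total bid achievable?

Optimal: Petrov→Lot G ($176), Watson→Lot F ($173), Mendoza→Lot D ($88), Rossi→Lot C ($165), Delgado→Lot B ($177), Okafor→Lot E ($113) — total 176+173+88+165+177+113 = $892.
Row-greedy (each collector in turn takes its best remaining lot) gives $804, worse by 88.
Next-best assignment: Petrov→Lot E, Watson→Lot C, Mendoza→Lot F, Rossi→Lot G, Delgado→Lot B, Okafor→Lot D = $886.
No other one-to-one assignment exceeds $892.

Max total: $892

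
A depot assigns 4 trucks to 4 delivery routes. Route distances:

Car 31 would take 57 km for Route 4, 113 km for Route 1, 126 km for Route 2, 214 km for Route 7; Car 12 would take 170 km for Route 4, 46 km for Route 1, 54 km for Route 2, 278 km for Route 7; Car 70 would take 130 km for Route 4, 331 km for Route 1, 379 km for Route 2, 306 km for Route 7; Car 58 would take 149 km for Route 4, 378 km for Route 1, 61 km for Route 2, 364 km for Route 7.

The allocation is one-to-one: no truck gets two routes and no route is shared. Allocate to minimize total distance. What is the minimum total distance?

Optimal: Car 31→Route 7 (214 km), Car 12→Route 1 (46 km), Car 70→Route 4 (130 km), Car 58→Route 2 (61 km) — total 214+46+130+61 = 451 km.
Column-greedy (each route in turn goes to its cheapest remaining truck) gives 470 km, worse by 19.
Next-best assignment: Car 31→Route 4, Car 12→Route 1, Car 70→Route 7, Car 58→Route 2 = 470 km.
Swapping Car 12↔Car 31 (Car 12→Route 7 278 km, Car 31→Route 1 113 km) adds 131.
Every other assignment is strictly worse.

Minimum total: 451 km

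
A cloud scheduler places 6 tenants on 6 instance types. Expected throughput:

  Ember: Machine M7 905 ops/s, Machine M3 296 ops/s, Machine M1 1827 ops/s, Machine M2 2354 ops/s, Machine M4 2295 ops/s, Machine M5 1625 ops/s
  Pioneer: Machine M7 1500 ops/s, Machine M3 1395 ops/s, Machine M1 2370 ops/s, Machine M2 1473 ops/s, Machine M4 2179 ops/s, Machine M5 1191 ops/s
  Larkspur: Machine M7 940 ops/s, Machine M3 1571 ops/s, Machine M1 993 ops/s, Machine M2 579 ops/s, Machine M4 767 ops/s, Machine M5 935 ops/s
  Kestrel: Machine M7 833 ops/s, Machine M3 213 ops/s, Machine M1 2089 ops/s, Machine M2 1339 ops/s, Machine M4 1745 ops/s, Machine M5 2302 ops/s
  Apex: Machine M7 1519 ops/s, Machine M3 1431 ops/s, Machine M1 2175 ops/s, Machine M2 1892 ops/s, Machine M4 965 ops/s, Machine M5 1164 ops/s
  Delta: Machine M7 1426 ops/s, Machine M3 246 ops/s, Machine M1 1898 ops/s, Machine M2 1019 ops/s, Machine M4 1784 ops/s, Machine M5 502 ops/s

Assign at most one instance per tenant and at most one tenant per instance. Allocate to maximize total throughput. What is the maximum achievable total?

Maximum total: 12007 ops/s

Optimal: Ember→Machine M2 (2354 ops/s), Pioneer→Machine M4 (2179 ops/s), Larkspur→Machine M3 (1571 ops/s), Kestrel→Machine M5 (2302 ops/s), Apex→Machine M1 (2175 ops/s), Delta→Machine M7 (1426 ops/s) — total 2354+2179+1571+2302+2175+1426 = 12007 ops/s.
Column-greedy (each instance in turn goes to its best remaining tenant) gives 11900 ops/s, worse by 107.
Next-best assignment: Ember→Machine M2, Pioneer→Machine M1, Larkspur→Machine M3, Kestrel→Machine M5, Apex→Machine M7, Delta→Machine M4 = 11900 ops/s.
Swapping Apex↔Kestrel (Apex→Machine M5 1164 ops/s, Kestrel→Machine M1 2089 ops/s) loses 1224.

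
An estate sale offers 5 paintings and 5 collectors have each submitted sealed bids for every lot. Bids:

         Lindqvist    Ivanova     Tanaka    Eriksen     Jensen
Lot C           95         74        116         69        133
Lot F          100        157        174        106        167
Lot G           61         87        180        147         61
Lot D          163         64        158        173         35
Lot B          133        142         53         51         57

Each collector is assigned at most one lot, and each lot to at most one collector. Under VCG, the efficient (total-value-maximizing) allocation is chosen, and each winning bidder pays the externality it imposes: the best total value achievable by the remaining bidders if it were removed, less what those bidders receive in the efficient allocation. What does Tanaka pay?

Efficient allocation: Lindqvist→Lot B ($133), Ivanova→Lot F ($157), Tanaka→Lot G ($180), Eriksen→Lot D ($173), Jensen→Lot C ($133); total welfare W = $776.
Tanaka receives Lot G at value $180, so the others get W − 180 = $596.
Without Tanaka: best allocation of the remaining 4 bidders over all 5 lots is Lindqvist→Lot D ($163), Ivanova→Lot B ($142), Eriksen→Lot G ($147), Jensen→Lot F ($167), total $619.
VCG payment = (others' best without Tanaka) − (others' welfare with Tanaka) = 619 − 596 = $23.

Tanaka pays $23.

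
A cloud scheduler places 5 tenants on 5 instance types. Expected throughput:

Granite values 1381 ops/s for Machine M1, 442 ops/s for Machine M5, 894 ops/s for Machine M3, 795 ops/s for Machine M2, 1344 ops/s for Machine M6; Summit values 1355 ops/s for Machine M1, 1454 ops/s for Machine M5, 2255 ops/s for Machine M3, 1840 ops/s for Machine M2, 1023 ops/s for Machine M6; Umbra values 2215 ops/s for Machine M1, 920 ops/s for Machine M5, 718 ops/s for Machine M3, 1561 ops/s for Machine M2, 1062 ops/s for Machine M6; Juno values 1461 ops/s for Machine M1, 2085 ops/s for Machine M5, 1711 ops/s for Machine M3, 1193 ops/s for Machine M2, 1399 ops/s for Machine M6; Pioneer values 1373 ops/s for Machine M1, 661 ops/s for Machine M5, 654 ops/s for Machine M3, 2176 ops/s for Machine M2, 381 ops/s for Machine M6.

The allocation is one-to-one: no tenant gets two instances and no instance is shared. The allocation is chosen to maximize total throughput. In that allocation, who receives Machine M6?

Optimal: Granite→Machine M6 (1344 ops/s), Summit→Machine M3 (2255 ops/s), Umbra→Machine M1 (2215 ops/s), Juno→Machine M5 (2085 ops/s), Pioneer→Machine M2 (2176 ops/s) — total 1344+2255+2215+2085+2176 = 10075 ops/s.
Row-greedy (each tenant in turn takes its best remaining instance) gives 7663 ops/s, worse by 2412.
Every other assignment is strictly worse.
Granite's own top instance is Machine M1 (1381 ops/s), but forcing Granite→Machine M1 and reassigning the rest optimally gives only 8959 ops/s — worse by 1116.

Granite receives Machine M6.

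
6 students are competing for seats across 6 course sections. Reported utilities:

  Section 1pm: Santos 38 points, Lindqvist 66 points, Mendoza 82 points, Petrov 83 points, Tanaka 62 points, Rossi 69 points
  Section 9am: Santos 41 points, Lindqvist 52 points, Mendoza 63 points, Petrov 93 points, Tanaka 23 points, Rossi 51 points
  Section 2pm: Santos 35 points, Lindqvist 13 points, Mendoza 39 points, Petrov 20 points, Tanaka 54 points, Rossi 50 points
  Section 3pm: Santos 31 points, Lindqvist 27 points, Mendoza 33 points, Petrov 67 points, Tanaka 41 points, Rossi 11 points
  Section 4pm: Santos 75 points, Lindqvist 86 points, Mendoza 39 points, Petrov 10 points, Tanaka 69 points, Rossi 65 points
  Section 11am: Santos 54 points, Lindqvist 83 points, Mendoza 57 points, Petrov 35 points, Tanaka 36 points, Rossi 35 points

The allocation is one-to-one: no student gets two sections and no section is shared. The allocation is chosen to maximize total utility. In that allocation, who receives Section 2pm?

Optimal: Santos→Section 4pm (75 points), Lindqvist→Section 11am (83 points), Mendoza→Section 1pm (82 points), Petrov→Section 9am (93 points), Tanaka→Section 3pm (41 points), Rossi→Section 2pm (50 points) — total 75+83+82+93+41+50 = 424 points.
Column-greedy (each section in turn goes to its best remaining student) gives 352 points, worse by 72.
Next-best assignment: Santos→Section 4pm, Lindqvist→Section 11am, Mendoza→Section 1pm, Petrov→Section 3pm, Tanaka→Section 2pm, Rossi→Section 9am = 412 points.
Rossi's own top section is Section 1pm (69 points), but forcing Rossi→Section 1pm and reassigning the rest optimally gives only 411 points — worse by 13.

Rossi receives Section 2pm.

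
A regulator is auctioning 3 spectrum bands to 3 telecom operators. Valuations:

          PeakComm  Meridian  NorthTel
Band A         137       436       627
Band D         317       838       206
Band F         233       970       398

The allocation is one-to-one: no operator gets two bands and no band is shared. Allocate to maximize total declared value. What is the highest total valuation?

Max total: $1914M

This is the linear assignment problem.
Optimal: PeakComm→Band D ($317M), Meridian→Band F ($970M), NorthTel→Band A ($627M) — total 317+970+627 = $1914M.
Column-greedy (each band in turn goes to its best remaining operator) gives $1698M, worse by 216.
Next-best assignment: PeakComm→Band F, Meridian→Band D, NorthTel→Band A = $1698M.
Swapping PeakComm↔Meridian (PeakComm→Band F $233M, Meridian→Band D $838M) loses 216.
Every other assignment is strictly worse.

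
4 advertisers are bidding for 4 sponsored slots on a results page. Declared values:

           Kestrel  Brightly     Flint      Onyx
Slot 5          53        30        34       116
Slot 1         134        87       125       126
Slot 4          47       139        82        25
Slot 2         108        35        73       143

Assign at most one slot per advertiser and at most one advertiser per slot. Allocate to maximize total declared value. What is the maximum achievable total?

Optimal: Kestrel→Slot 2 ($108), Brightly→Slot 4 ($139), Flint→Slot 1 ($125), Onyx→Slot 5 ($116) — total 108+139+125+116 = $488.
Column-greedy (each slot in turn goes to its best remaining advertiser) gives $462, worse by 26.

Max total: $488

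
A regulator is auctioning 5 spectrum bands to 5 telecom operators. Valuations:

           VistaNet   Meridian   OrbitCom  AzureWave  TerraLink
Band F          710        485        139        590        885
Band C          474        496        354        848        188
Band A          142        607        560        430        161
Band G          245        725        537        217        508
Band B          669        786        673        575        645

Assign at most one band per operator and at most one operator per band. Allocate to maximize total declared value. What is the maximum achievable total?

Max total: $3687M

This is a one-to-one assignment (maximum-weight bipartite matching).
Optimal: VistaNet→Band B ($669M), Meridian→Band G ($725M), OrbitCom→Band A ($560M), AzureWave→Band C ($848M), TerraLink→Band F ($885M) — total 669+725+560+848+885 = $3687M.
Column-greedy (each band in turn goes to its best remaining operator) gives $3546M, worse by 141.
Next-best assignment: VistaNet→Band B, Meridian→Band A, OrbitCom→Band G, AzureWave→Band C, TerraLink→Band F = $3546M.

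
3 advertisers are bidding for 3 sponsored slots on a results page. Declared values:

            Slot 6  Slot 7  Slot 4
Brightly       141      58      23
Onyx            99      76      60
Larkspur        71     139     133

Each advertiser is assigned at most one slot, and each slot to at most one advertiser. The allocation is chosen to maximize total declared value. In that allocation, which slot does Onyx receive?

Treat this as an assignment problem: match each advertiser to one slot.
Optimal: Brightly→Slot 6 ($141), Onyx→Slot 7 ($76), Larkspur→Slot 4 ($133) — total 141+76+133 = $350.
Column-greedy (each slot in turn goes to its best remaining advertiser) gives $340, worse by 10.
Next-best assignment: Brightly→Slot 6, Onyx→Slot 4, Larkspur→Slot 7 = $340.
Onyx's own top slot is Slot 6 ($99), but forcing Onyx→Slot 6 and reassigning the rest optimally gives only $290 — worse by 60.

Onyx receives Slot 7.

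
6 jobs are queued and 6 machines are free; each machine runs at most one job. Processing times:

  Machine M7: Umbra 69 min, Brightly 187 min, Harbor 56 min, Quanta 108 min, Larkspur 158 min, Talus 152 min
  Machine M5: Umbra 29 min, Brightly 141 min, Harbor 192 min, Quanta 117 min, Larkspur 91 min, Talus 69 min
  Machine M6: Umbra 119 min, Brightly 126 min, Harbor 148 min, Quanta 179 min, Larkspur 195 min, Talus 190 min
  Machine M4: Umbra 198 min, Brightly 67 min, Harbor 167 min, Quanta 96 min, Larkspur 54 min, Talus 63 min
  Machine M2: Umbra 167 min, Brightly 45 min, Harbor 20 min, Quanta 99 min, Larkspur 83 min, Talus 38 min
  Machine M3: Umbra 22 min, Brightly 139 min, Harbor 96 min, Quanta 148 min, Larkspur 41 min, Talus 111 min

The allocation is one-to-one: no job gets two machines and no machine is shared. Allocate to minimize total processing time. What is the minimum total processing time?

Minimum total: 386 min

Optimal: Umbra→Machine M5 (29 min), Brightly→Machine M6 (126 min), Harbor→Machine M7 (56 min), Quanta→Machine M4 (96 min), Larkspur→Machine M3 (41 min), Talus→Machine M2 (38 min) — total 29+126+56+96+41+38 = 386 min.
Column-greedy (each machine in turn goes to its cheapest remaining job) gives 451 min, worse by 65.
Next-best assignment: Umbra→Machine M5, Brightly→Machine M6, Harbor→Machine M2, Quanta→Machine M7, Larkspur→Machine M3, Talus→Machine M4 = 387 min.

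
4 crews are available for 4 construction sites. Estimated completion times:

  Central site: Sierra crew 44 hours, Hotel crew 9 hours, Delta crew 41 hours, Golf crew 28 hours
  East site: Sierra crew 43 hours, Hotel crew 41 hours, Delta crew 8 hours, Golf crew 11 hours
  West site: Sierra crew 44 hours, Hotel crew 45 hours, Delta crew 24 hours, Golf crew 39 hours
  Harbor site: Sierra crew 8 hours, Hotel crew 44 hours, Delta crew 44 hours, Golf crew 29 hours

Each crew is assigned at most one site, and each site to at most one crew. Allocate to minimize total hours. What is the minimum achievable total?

Min total: 52 hours

Optimal: Sierra crew→Harbor site (8 hours), Hotel crew→Central site (9 hours), Delta crew→West site (24 hours), Golf crew→East site (11 hours) — total 8+9+24+11 = 52 hours.
Next-best assignment: Sierra crew→Harbor site, Hotel crew→Central site, Delta crew→East site, Golf crew→West site = 64 hours.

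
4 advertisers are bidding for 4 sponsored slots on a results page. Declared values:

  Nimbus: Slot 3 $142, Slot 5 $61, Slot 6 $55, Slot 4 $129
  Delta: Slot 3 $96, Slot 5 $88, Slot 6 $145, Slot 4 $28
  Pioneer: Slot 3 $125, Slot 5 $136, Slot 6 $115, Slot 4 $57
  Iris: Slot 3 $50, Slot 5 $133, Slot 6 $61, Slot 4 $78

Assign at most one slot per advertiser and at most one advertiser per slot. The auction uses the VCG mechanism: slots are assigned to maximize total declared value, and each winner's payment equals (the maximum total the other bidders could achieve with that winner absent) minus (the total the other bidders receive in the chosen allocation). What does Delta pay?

Delta pays $3.

Efficient allocation: Nimbus→Slot 4 ($129), Delta→Slot 6 ($145), Pioneer→Slot 3 ($125), Iris→Slot 5 ($133); total welfare W = $532.
Delta receives Slot 6 at value $145, so the others get W − 145 = $387.
Without Delta: best allocation of the remaining 3 bidders over all 4 slots is Nimbus→Slot 3 ($142), Pioneer→Slot 6 ($115), Iris→Slot 5 ($133), total $390.
VCG payment = (others' best without Delta) − (others' welfare with Delta) = 390 − 387 = $3.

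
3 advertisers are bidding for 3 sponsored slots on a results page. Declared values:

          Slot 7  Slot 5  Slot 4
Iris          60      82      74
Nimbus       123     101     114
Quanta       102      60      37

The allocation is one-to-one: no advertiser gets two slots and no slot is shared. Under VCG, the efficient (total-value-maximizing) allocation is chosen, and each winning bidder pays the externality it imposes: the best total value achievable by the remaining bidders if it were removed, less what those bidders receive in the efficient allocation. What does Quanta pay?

Quanta pays $9.

Efficient allocation: Iris→Slot 5 ($82), Nimbus→Slot 4 ($114), Quanta→Slot 7 ($102); total welfare W = $298.
Quanta receives Slot 7 at value $102, so the others get W − 102 = $196.
Without Quanta: best allocation of the remaining 2 bidders over all 3 slots is Iris→Slot 5 ($82), Nimbus→Slot 7 ($123), total $205.
VCG payment = (others' best without Quanta) − (others' welfare with Quanta) = 205 − 196 = $9.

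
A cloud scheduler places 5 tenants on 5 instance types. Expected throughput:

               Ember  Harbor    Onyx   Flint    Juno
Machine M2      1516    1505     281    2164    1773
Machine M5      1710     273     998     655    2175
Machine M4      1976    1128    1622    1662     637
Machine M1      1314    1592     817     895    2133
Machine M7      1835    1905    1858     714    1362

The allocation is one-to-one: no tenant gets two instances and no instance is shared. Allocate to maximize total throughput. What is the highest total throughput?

Max total: 9765 ops/s

This is a one-to-one assignment (maximum-weight bipartite matching).
Optimal: Ember→Machine M4 (1976 ops/s), Harbor→Machine M1 (1592 ops/s), Onyx→Machine M7 (1858 ops/s), Flint→Machine M2 (2164 ops/s), Juno→Machine M5 (2175 ops/s) — total 1976+1592+1858+2164+2175 = 9765 ops/s.
Max-entry greedy (repeatedly take the single best remaining cell) gives 9037 ops/s, worse by 728.
Swapping Ember↔Harbor (Ember→Machine M1 1314 ops/s, Harbor→Machine M4 1128 ops/s) loses 1126.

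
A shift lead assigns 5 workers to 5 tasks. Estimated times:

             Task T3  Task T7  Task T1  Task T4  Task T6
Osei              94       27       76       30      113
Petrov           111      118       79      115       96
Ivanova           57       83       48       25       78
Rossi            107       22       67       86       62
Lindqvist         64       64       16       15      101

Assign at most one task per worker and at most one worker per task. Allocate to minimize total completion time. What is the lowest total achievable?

Min total: 221 min

Treat this as an assignment problem: match each worker to one task.
Optimal: Osei→Task T4 (30 min), Petrov→Task T6 (96 min), Ivanova→Task T3 (57 min), Rossi→Task T7 (22 min), Lindqvist→Task T1 (16 min) — total 30+96+57+22+16 = 221 min.
Row-greedy (each worker in turn takes its cheapest remaining task) gives 257 min, worse by 36.
Next-best assignment: Osei→Task T7, Petrov→Task T1, Ivanova→Task T3, Rossi→Task T6, Lindqvist→Task T4 = 240 min.
No other one-to-one assignment undercuts 221 min.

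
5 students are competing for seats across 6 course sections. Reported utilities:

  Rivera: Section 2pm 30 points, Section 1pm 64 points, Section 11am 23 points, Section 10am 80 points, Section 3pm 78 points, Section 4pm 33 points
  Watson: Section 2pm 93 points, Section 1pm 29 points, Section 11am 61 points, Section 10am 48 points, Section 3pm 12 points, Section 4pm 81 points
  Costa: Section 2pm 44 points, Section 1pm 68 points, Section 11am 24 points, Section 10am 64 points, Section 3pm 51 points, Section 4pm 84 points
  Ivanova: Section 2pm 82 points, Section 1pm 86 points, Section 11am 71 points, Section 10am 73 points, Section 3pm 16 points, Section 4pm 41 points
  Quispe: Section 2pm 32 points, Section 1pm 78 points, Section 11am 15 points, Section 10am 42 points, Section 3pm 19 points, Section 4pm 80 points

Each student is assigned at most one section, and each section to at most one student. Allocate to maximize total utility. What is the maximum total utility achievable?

Optimal: Rivera→Section 10am (80 points), Watson→Section 2pm (93 points), Costa→Section 4pm (84 points), Ivanova→Section 11am (71 points), Quispe→Section 1pm (78 points) — total 80+93+84+71+78 = 406 points.
Max-entry greedy (repeatedly take the single best remaining cell) gives 362 points, worse by 44.
Checked against all permutations: 406 points is optimal.

Max total: 406 points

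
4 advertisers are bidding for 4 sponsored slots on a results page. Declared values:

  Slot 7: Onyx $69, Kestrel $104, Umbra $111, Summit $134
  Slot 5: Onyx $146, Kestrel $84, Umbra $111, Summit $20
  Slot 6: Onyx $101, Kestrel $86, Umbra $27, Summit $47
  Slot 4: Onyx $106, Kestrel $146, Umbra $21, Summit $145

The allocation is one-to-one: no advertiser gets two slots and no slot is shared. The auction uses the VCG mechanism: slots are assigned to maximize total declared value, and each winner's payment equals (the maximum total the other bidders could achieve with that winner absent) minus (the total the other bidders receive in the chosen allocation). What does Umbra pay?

Efficient allocation: Onyx→Slot 6 ($101), Kestrel→Slot 4 ($146), Umbra→Slot 5 ($111), Summit→Slot 7 ($134); total welfare W = $492.
Umbra receives Slot 5 at value $111, so the others get W − 111 = $381.
Without Umbra: best allocation of the remaining 3 bidders over all 4 slots is Onyx→Slot 5 ($146), Kestrel→Slot 4 ($146), Summit→Slot 7 ($134), total $426.
VCG payment = (others' best without Umbra) − (others' welfare with Umbra) = 426 − 381 = $45.

Umbra pays $45.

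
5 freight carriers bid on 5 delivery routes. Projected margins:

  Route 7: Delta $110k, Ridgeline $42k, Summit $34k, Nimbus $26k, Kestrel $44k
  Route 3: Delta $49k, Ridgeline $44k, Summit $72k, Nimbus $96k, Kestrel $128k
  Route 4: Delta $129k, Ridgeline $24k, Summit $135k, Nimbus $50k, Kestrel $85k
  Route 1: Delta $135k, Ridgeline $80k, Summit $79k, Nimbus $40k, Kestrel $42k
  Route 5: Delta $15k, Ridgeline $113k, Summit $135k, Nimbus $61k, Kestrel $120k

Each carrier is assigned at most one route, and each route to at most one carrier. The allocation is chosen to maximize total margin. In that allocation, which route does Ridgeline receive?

Ridgeline receives Route 1.

This is the linear assignment problem.
Optimal: Delta→Route 7 ($110k), Ridgeline→Route 1 ($80k), Summit→Route 4 ($135k), Nimbus→Route 3 ($96k), Kestrel→Route 5 ($120k) — total 110+80+135+96+120 = $541k.
Column-greedy (each route in turn goes to its best remaining carrier) gives $514k, worse by 27.
Next-best assignment: Delta→Route 1, Ridgeline→Route 5, Summit→Route 4, Nimbus→Route 7, Kestrel→Route 3 = $537k.
Swapping Kestrel↔Nimbus (Kestrel→Route 3 $128k, Nimbus→Route 5 $61k) loses 27.
Ridgeline's own top route is Route 5 ($113k), but forcing Ridgeline→Route 5 and reassigning the rest optimally gives only $537k — worse by 4.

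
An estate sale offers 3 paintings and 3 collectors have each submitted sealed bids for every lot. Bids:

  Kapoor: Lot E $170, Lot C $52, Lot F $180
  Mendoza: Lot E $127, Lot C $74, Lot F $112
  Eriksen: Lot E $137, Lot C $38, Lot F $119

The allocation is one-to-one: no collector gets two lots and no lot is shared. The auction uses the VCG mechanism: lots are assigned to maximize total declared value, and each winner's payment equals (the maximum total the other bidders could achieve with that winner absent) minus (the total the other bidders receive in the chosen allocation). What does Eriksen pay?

Efficient allocation: Kapoor→Lot F ($180), Mendoza→Lot C ($74), Eriksen→Lot E ($137); total welfare W = $391.
Eriksen receives Lot E at value $137, so the others get W − 137 = $254.
Without Eriksen: best allocation of the remaining 2 bidders over all 3 lots is Kapoor→Lot F ($180), Mendoza→Lot E ($127), total $307.
VCG payment = (others' best without Eriksen) − (others' welfare with Eriksen) = 307 − 254 = $53.

Eriksen pays $53.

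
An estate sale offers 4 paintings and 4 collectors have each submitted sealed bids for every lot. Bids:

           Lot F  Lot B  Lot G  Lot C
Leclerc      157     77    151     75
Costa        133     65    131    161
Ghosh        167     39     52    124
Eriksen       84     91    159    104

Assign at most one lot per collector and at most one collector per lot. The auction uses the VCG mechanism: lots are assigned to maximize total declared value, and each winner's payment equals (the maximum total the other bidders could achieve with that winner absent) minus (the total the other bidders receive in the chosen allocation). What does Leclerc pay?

Leclerc pays $68.

Efficient allocation: Leclerc→Lot G ($151), Costa→Lot C ($161), Ghosh→Lot F ($167), Eriksen→Lot B ($91); total welfare W = $570.
Leclerc receives Lot G at value $151, so the others get W − 151 = $419.
Without Leclerc: best allocation of the remaining 3 bidders over all 4 lots is Costa→Lot C ($161), Ghosh→Lot F ($167), Eriksen→Lot G ($159), total $487.
VCG payment = (others' best without Leclerc) − (others' welfare with Leclerc) = 487 − 419 = $68.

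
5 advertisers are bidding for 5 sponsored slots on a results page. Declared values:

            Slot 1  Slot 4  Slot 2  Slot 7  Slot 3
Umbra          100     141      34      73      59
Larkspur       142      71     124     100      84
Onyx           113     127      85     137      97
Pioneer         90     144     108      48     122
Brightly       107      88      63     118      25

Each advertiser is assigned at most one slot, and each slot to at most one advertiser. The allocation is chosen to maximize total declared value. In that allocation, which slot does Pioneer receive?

Optimal: Umbra→Slot 4 ($141), Larkspur→Slot 2 ($124), Onyx→Slot 7 ($137), Pioneer→Slot 3 ($122), Brightly→Slot 1 ($107) — total 141+124+137+122+107 = $631.
Swapping Umbra↔Pioneer (Umbra→Slot 3 $59, Pioneer→Slot 4 $144) loses 60.
Every other assignment is strictly worse.
Pioneer's own top slot is Slot 4 ($144), but forcing Pioneer→Slot 4 and reassigning the rest optimally gives only $583 — worse by 48.

Pioneer receives Slot 3.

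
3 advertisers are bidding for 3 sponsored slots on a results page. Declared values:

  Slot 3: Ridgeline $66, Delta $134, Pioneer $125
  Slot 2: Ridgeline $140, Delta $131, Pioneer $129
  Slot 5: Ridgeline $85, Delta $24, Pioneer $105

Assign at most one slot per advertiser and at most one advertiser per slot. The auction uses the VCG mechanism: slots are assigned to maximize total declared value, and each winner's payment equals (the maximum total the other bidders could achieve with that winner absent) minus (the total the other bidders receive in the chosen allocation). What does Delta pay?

Delta pays $20.

Efficient allocation: Ridgeline→Slot 2 ($140), Delta→Slot 3 ($134), Pioneer→Slot 5 ($105); total welfare W = $379.
Delta receives Slot 3 at value $134, so the others get W − 134 = $245.
Without Delta: best allocation of the remaining 2 bidders over all 3 slots is Ridgeline→Slot 2 ($140), Pioneer→Slot 3 ($125), total $265.
VCG payment = (others' best without Delta) − (others' welfare with Delta) = 265 − 245 = $20.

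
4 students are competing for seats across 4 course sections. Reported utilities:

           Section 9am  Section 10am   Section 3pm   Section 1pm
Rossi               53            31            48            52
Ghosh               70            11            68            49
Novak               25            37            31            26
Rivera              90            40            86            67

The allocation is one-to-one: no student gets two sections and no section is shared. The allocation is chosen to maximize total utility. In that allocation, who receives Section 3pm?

Ghosh receives Section 3pm.

This is the linear assignment problem.
Optimal: Rossi→Section 1pm (52 points), Ghosh→Section 3pm (68 points), Novak→Section 10am (37 points), Rivera→Section 9am (90 points) — total 52+68+37+90 = 247 points.
Row-greedy (each student in turn takes its best remaining section) gives 225 points, worse by 22.
Swapping Ghosh↔Rivera (Ghosh→Section 9am 70 points, Rivera→Section 3pm 86 points) loses 2.
Ghosh's own top section is Section 9am (70 points), but forcing Ghosh→Section 9am and reassigning the rest optimally gives only 245 points — worse by 2.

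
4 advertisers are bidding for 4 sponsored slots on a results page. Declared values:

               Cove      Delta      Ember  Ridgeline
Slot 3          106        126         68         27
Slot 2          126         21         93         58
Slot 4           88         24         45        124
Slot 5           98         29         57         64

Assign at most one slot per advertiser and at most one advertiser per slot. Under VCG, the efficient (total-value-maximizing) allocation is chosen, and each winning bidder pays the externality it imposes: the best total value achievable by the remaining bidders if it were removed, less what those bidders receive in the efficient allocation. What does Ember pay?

Efficient allocation: Cove→Slot 5 ($98), Delta→Slot 3 ($126), Ember→Slot 2 ($93), Ridgeline→Slot 4 ($124); total welfare W = $441.
Ember receives Slot 2 at value $93, so the others get W − 93 = $348.
Without Ember: best allocation of the remaining 3 bidders over all 4 slots is Cove→Slot 2 ($126), Delta→Slot 3 ($126), Ridgeline→Slot 4 ($124), total $376.
VCG payment = (others' best without Ember) − (others' welfare with Ember) = 376 − 348 = $28.

Ember pays $28.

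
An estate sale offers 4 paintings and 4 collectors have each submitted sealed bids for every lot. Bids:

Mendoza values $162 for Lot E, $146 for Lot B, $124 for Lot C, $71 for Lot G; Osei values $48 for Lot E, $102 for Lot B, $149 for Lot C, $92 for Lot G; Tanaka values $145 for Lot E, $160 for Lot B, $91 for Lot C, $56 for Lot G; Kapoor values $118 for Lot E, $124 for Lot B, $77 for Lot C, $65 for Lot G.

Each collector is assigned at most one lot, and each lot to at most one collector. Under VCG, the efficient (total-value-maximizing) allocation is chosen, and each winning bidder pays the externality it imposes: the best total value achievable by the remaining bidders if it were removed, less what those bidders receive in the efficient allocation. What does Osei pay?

Efficient allocation: Mendoza→Lot E ($162), Osei→Lot C ($149), Tanaka→Lot B ($160), Kapoor→Lot G ($65); total welfare W = $536.
Osei receives Lot C at value $149, so the others get W − 149 = $387.
Without Osei: best allocation of the remaining 3 bidders over all 4 lots is Mendoza→Lot C ($124), Tanaka→Lot B ($160), Kapoor→Lot E ($118), total $402.
VCG payment = (others' best without Osei) − (others' welfare with Osei) = 402 − 387 = $15.

Osei pays $15.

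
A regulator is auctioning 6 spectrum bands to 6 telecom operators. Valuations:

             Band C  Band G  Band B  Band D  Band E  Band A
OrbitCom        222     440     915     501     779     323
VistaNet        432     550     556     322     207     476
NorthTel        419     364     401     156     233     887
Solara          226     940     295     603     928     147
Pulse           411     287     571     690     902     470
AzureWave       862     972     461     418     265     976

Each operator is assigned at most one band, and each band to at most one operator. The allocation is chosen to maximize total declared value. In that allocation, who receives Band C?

AzureWave receives Band C.

Treat this as an assignment problem: match each operator to one band.
Optimal: OrbitCom→Band B ($915M), VistaNet→Band G ($550M), NorthTel→Band A ($887M), Solara→Band E ($928M), Pulse→Band D ($690M), AzureWave→Band C ($862M) — total 915+550+887+928+690+862 = $4832M.
Column-greedy (each band in turn goes to its best remaining operator) gives $4116M, worse by 716.
Next-best assignment: OrbitCom→Band B, VistaNet→Band D, NorthTel→Band A, Solara→Band G, Pulse→Band E, AzureWave→Band C = $4828M.
AzureWave's own top band is Band A ($976M), but forcing AzureWave→Band A and reassigning the rest optimally gives only $4478M — worse by 354.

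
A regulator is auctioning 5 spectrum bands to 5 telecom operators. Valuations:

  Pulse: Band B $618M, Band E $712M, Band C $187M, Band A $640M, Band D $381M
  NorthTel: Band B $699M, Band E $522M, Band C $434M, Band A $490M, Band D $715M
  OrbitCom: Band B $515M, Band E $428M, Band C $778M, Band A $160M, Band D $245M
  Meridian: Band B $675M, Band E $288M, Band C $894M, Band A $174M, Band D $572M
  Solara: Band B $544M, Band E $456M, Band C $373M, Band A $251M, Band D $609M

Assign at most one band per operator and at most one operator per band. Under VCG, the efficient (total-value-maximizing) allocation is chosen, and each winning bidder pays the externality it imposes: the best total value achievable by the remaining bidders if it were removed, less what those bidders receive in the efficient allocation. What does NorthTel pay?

Efficient allocation: Pulse→Band A ($640M), NorthTel→Band B ($699M), OrbitCom→Band E ($428M), Meridian→Band C ($894M), Solara→Band D ($609M); total welfare W = $3270M.
NorthTel receives Band B at value $699M, so the others get W − 699 = $2571M.
Without NorthTel: best allocation of the remaining 4 bidders over all 5 bands is Pulse→Band E ($712M), OrbitCom→Band C ($778M), Meridian→Band B ($675M), Solara→Band D ($609M), total $2774M.
VCG payment = (others' best without NorthTel) − (others' welfare with NorthTel) = 2774 − 2571 = $203M.

NorthTel pays $203M.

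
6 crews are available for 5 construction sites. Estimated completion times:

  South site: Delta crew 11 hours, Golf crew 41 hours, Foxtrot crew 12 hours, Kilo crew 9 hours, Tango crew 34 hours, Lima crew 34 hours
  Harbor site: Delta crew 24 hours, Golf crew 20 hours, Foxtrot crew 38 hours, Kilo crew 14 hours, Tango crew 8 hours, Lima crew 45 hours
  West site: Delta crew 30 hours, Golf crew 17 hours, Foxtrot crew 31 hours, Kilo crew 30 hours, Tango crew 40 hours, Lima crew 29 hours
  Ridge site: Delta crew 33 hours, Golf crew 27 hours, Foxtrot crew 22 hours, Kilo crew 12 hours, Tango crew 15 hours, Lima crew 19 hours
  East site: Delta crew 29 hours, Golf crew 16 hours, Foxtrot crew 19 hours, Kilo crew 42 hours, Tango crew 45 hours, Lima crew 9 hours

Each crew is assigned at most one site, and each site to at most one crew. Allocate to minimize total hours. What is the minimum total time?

Optimal: Delta crew→South site (11 hours), Tango crew→Harbor site (8 hours), Golf crew→West site (17 hours), Kilo crew→Ridge site (12 hours), Lima crew→East site (9 hours) — total 11+8+17+12+9 = 57 hours.
Next-best assignment: Foxtrot crew→South site, Tango crew→Harbor site, Golf crew→West site, Kilo crew→Ridge site, Lima crew→East site = 58 hours.
Swapping Kilo crew↔Tango crew (Kilo crew→Harbor site 14 hours, Tango crew→Ridge site 15 hours) adds 9.
No other one-to-one assignment undercuts 57 hours.

Minimum total: 57 hours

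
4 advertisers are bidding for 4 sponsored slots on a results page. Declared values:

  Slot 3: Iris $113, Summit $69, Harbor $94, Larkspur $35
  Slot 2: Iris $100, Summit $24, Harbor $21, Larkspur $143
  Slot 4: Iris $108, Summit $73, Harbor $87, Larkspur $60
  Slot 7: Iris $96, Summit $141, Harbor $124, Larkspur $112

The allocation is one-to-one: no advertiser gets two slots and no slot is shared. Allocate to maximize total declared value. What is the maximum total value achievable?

Maximum total: $486

Optimal: Iris→Slot 4 ($108), Summit→Slot 7 ($141), Harbor→Slot 3 ($94), Larkspur→Slot 2 ($143) — total 108+141+94+143 = $486.
Row-greedy (each advertiser in turn takes its best remaining slot) gives $484, worse by 2.
Swapping Iris↔Summit (Iris→Slot 7 $96, Summit→Slot 4 $73) loses 80.
No other one-to-one assignment exceeds $486.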